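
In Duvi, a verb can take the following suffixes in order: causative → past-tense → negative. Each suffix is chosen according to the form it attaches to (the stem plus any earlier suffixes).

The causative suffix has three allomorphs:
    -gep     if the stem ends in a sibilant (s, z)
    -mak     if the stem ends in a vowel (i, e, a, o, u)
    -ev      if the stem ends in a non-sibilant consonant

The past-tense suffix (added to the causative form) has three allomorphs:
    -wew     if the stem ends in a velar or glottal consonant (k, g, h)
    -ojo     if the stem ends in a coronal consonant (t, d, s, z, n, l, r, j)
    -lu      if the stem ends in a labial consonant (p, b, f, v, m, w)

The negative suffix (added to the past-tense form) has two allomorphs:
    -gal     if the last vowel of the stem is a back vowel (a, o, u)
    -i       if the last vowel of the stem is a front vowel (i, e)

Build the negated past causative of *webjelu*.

webjelumakwewi

The final sound of *webjelu* is /u/, which is a vowel, so the causative suffix is -mak, giving *webjelumak*.
The causative form *webjelumak* — final consonant /k/ (velar/glottal) → -wew → *webjelumakwew*.
Since the last vowel of the past-tense form *webjelumakwew* is /e/ (a front vowel), it takes -i, giving *webjelumakwewi*.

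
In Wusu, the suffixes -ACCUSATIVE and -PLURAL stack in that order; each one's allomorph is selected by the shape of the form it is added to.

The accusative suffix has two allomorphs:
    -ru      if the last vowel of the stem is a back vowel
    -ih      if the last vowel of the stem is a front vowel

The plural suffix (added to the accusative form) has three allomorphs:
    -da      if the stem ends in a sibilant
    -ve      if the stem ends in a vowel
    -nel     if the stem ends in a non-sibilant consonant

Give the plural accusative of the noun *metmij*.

metmijihnel

Since the last vowel of *metmij* is /i/ (a front vowel), it takes -ih, giving *metmijih*.
The accusative form *metmijih*: final sound = /h/, a non-sibilant consonant → -nel → *metmijihnel*.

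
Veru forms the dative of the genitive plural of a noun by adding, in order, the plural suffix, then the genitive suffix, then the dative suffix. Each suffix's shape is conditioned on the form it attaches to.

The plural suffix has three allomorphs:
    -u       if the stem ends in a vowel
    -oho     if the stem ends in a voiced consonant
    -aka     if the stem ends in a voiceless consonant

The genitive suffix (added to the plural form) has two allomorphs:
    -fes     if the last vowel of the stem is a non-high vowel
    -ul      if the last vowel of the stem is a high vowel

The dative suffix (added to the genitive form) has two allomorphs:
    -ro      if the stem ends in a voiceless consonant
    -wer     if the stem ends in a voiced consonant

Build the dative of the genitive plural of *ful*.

*ful* — final sound /l/ (a voiced consonant) → -oho → *fuloho*.
The plural form *fuloho*: last vowel = /o/, a non-high vowel → -fes → *fulohofes*.
The genitive form *fulohofes* — final consonant /s/ (voiceless) → -ro → *fulohofesro*.

fulohofesro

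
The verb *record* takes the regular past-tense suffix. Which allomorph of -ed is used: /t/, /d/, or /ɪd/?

/ɪd/

The stem *record* ends in /t/ or /d/.
The -ed suffix is realized as /ɪd/ after /t, d/; as /t/ after other voiceless consonants; and as /d/ after other voiced sounds.
So -ed on *record* is pronounced /ɪd/.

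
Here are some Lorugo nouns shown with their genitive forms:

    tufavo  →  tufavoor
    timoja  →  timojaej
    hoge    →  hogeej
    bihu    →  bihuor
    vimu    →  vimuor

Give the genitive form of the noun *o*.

oor

The suffix is conditioned by the last vowel: -or when the last vowel of the stem is a rounded vowel (*tufavo*, *bihu*, *vimu*); -ej when the last vowel of the stem is an unrounded vowel (*timoja*, *hoge*).
*o*: last vowel = /o/, a rounded vowel → -or → *oor*.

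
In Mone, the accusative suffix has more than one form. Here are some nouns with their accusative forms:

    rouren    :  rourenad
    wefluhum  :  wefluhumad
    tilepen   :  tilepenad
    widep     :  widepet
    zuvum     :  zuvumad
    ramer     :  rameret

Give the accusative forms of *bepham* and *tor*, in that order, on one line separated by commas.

Looking at the final consonant of each stem: -ad when the stem ends in a nasal (*rouren*, *wefluhum*, *tilepen*, *zuvum*); -et when the stem ends in a non-nasal consonant (*widep*, *ramer*).
*bepham* — final consonant /m/ (a nasal) → -ad → *bephamad*.
Since the final consonant of *tor* is /r/ (non-nasal), it takes -et, giving *toret*.

bephamad, toret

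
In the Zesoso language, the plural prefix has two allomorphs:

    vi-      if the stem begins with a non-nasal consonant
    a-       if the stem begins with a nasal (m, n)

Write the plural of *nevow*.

*nevow*: first consonant = /n/, a nasal → a- → *anevow*.

anevow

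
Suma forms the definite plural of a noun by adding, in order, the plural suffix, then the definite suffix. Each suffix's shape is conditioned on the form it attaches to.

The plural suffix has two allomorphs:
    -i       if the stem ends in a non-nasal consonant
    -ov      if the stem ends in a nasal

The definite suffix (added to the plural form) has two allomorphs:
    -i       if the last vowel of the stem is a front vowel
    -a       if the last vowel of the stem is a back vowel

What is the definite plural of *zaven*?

*zaven*: final consonant = /n/, a nasal → -ov → *zavenov*.
Since the last vowel of the plural form *zavenov* is /o/ (a back vowel), it takes -a, giving *zavenova*.

zavenova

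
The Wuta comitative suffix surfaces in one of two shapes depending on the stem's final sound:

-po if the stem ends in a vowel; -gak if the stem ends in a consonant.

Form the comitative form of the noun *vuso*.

vusopo

Since the final sound of *vuso* is /o/ (a vowel), it takes -po, giving *vusopo*.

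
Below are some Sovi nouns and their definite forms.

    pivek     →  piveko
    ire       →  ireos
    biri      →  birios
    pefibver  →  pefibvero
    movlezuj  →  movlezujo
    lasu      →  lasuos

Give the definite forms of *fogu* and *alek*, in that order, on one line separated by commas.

The suffix is conditioned by the final sound: -o when the stem ends in a consonant (*pivek*, *pefibver*, *movlezuj*); -os when the stem ends in a vowel (*ire*, *biri*, *lasu*).
The final sound of *fogu* is /u/, which is a vowel, so the suffix is -os, giving *foguos*.
Since the final sound of *alek* is /k/ (a consonant), it takes -o, giving *aleko*.

foguos, aleko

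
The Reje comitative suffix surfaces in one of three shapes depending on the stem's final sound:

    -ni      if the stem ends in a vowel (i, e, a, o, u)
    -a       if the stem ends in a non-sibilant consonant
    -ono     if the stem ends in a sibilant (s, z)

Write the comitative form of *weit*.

weita

Since the final sound of *weit* is /t/ (a non-sibilant consonant), it takes -a, giving *weita*.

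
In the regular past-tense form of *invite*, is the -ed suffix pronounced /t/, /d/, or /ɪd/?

/ɪd/

The stem *invite* ends in /t/ or /d/.
The -ed suffix is realized as /ɪd/ after /t, d/; as /t/ after other voiceless consonants; and as /d/ after other voiced sounds.
So -ed on *invite* is pronounced /ɪd/.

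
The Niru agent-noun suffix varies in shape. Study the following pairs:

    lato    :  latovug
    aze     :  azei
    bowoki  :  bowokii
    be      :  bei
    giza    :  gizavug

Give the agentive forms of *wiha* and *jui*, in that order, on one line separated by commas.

The alternation tracks the last vowel of the stem — -i when the last vowel of the stem is a front vowel (*aze*, *bowoki*, *be*); -vug when the last vowel of the stem is a back vowel (*lato*, *giza*).
The last vowel of *wiha* is /a/, which is a back vowel, so the suffix is -vug, giving *wihavug*.
Since the last vowel of *jui* is /i/ (a front vowel), it takes -i, giving *juii*.

wihavug, juii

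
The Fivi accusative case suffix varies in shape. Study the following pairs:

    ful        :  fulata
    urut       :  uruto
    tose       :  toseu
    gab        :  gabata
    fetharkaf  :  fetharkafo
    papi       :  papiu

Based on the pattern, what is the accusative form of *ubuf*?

ubufo

Looking at the final sound of each stem: -o when the stem ends in a voiceless consonant (*urut*, *fetharkaf*); -ata when the stem ends in a voiced consonant (*ful*, *gab*); -u when the stem ends in a vowel (*tose*, *papi*).
Since the final sound of *ubuf* is /f/ (a voiceless consonant), it takes -o, giving *ubufo*.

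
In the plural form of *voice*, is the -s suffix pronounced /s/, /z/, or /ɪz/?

The stem *voice* ends in a sibilant (/s, z, ʃ, ʒ, tʃ, dʒ/).
The plural suffix surfaces as /ɪz/ after sibilants, /s/ after other voiceless consonants, and /z/ after other voiced sounds.
So the plural -s on *voice* is pronounced /ɪz/.

/ɪz/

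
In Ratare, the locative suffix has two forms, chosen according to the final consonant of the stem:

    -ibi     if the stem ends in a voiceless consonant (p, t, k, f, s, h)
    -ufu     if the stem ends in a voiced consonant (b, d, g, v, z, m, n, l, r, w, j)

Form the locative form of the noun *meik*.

meikibi

*meik*: final consonant = /k/, voiceless → -ibi → *meikibi*.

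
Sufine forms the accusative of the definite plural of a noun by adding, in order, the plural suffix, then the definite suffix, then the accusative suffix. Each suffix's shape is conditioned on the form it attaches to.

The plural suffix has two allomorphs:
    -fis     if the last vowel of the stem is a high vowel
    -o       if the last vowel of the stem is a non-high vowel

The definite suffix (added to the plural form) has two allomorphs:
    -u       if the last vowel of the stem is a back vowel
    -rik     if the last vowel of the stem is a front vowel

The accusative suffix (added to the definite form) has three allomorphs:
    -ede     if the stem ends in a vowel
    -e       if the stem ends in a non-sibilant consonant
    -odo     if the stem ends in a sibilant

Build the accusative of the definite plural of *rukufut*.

rukufutfisrike

*rukufut* — last vowel /u/ (a high vowel) → -fis → *rukufutfis*.
The plural form *rukufutfis*: last vowel = /i/, a front vowel → -rik → *rukufutfisrik*.
Since the final sound of the definite form *rukufutfisrik* is /k/ (a non-sibilant consonant), it takes -e, giving *rukufutfisrike*.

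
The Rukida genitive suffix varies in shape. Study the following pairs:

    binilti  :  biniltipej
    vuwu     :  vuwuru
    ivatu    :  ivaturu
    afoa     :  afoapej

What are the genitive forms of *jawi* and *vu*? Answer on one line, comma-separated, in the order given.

jawipej, vuru

The pattern is rounding harmony: -ru when the last vowel of the stem is a rounded vowel (*vuwu*, *ivatu*); -pej when the last vowel of the stem is an unrounded vowel (*binilti*, *afoa*).
Since the last vowel of *jawi* is /i/ (an unrounded vowel), it takes -pej, giving *jawipej*.
The last vowel of *vu* is /u/, which is a rounded vowel, so the suffix is -ru, giving *vuru*.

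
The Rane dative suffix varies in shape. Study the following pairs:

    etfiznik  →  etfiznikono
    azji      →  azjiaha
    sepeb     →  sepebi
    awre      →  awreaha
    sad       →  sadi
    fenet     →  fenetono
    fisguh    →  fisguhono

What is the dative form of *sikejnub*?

The suffix is conditioned by the final sound: -ono when the stem ends in a voiceless consonant (*etfiznik*, *fenet*, *fisguh*); -i when the stem ends in a voiced consonant (*sepeb*, *sad*); -aha when the stem ends in a vowel (*azji*, *awre*).
*sikejnub* — final sound /b/ (a voiced consonant) → -i → *sikejnubi*.

sikejnubi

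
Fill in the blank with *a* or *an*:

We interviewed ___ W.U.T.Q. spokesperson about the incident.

The indefinite article is chosen by the initial *sound* of the following word, not its spelling.
The initialism *W.U.T.Q.* is read letter by letter; the first letter, W, is pronounced /ˈdʌbəl.juː/, which begins with a consonant sound.
So the article is *a*: We interviewed a W.U.T.Q. spokesperson about the incident.

a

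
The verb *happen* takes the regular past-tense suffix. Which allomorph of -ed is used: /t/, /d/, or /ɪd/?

The stem *happen* ends in a voiced sound other than /d/.
The -ed suffix is realized as /ɪd/ after /t, d/; as /t/ after other voiceless consonants; and as /d/ after other voiced sounds.
So -ed on *happen* is pronounced /d/.

/d/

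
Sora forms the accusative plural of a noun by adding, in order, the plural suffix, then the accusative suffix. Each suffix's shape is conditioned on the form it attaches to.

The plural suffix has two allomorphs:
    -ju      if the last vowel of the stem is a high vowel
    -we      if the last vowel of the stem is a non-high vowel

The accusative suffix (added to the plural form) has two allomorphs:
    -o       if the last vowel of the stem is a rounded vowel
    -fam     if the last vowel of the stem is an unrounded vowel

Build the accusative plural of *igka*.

The last vowel of *igka* is /a/, which is a non-high vowel, so the plural suffix is -we, giving *igkawe*.
Since the last vowel of the plural form *igkawe* is /e/ (an unrounded vowel), it takes -fam, giving *igkawefam*.

igkawefam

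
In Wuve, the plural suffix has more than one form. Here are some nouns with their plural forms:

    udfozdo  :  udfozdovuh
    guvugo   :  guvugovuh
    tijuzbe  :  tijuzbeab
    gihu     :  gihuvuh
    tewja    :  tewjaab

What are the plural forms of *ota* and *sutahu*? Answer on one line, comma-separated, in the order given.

otaab, sutahuvuh

Looking at the last vowel of each stem: -vuh when the last vowel of the stem is a rounded vowel (*udfozdo*, *guvugo*, *gihu*); -ab when the last vowel of the stem is an unrounded vowel (*tijuzbe*, *tewja*).
Since the last vowel of *ota* is /a/ (an unrounded vowel), it takes -ab, giving *otaab*.
*sutahu*: last vowel = /u/, a rounded vowel → -vuh → *sutahuvuh*.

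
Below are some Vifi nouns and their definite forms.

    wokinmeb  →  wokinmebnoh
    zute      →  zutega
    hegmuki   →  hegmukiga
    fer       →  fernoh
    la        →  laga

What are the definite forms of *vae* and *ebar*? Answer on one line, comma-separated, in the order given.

vaega, ebarnoh

The suffix is conditioned by the final sound: -noh when the stem ends in a consonant (*wokinmeb*, *fer*); -ga when the stem ends in a vowel (*zute*, *hegmuki*, *la*).
*vae*: final sound = /e/, a vowel → -ga → *vaega*.
*ebar* — final sound /r/ (a consonant) → -noh → *ebarnoh*.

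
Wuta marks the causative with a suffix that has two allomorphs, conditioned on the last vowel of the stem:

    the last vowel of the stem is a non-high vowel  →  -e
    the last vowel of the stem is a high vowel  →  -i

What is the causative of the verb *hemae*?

*hemae*: last vowel = /e/, a non-high vowel → -e → *hemaee*.

hemaee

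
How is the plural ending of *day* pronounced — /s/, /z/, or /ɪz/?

The stem *day* ends in a voiced non-sibilant sound.
The plural suffix surfaces as /ɪz/ after sibilants, /s/ after other voiceless consonants, and /z/ after other voiced sounds.
So the plural -s on *day* is pronounced /z/.

/z/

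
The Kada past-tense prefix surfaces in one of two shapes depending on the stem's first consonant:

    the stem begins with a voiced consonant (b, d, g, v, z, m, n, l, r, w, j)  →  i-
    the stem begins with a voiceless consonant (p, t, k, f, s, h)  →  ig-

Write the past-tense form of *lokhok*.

ilokhok

Since the first consonant of *lokhok* is /l/ (voiced), it takes i-, giving *ilokhok*.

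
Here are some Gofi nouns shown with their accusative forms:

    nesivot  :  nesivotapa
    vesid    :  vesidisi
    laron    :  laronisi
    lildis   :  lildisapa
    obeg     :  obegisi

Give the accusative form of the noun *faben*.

The suffix is conditioned by the final consonant: -apa when the stem ends in a voiceless consonant (*nesivot*, *lildis*); -isi when the stem ends in a voiced consonant (*vesid*, *laron*, *obeg*).
*faben*: final consonant = /n/, voiced → -isi → *fabenisi*.

fabenisi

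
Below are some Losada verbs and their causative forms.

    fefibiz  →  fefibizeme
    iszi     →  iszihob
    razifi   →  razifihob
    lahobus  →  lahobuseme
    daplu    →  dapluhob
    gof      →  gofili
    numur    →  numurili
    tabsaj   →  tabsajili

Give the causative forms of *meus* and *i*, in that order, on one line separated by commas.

meuseme, ihob

The alternation tracks the final sound of the stem — -eme when the stem ends in a sibilant (*fefibiz*, *lahobus*); -ili when the stem ends in a non-sibilant consonant (*gof*, *numur*, *tabsaj*); -hob when the stem ends in a vowel (*iszi*, *razifi*, *daplu*).
Since the final sound of *meus* is /s/ (a sibilant), it takes -eme, giving *meuseme*.
*i* — final sound /i/ (a vowel) → -hob → *ihob*.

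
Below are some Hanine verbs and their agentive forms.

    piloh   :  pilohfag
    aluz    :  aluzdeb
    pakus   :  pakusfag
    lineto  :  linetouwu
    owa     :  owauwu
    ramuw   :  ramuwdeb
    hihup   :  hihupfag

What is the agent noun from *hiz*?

hizdeb

The pattern is voicing of the final sound: -fag when the stem ends in a voiceless consonant (*piloh*, *pakus*, *hihup*); -deb when the stem ends in a voiced consonant (*aluz*, *ramuw*); -uwu when the stem ends in a vowel (*lineto*, *owa*).
Since the final sound of *hiz* is /z/ (a voiced consonant), it takes -deb, giving *hizdeb*.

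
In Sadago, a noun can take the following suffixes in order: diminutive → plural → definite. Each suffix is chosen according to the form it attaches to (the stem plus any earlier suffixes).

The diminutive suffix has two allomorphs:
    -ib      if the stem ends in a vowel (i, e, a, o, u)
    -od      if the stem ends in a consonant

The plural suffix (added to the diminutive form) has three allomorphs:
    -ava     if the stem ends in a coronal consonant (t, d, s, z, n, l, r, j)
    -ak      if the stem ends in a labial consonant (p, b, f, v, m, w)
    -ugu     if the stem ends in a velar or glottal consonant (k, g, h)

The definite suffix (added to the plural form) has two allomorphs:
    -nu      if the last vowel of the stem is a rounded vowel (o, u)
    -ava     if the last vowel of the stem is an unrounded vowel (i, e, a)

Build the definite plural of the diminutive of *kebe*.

kebeibakava

*kebe* — final sound /e/ (a vowel) → -ib → *kebeib*.
The final consonant of the diminutive form *kebeib* is /b/, which is labial, so the plural suffix is -ak, giving *kebeibak*.
The plural form *kebeibak* — last vowel /a/ (an unrounded vowel) → -ava → *kebeibakava*.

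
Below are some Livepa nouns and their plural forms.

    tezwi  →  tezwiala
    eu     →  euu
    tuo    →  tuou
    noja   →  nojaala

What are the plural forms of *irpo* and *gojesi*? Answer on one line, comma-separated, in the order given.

irpou, gojesiala

The suffix is conditioned by the last vowel: -u when the last vowel of the stem is a rounded vowel (*eu*, *tuo*); -ala when the last vowel of the stem is an unrounded vowel (*tezwi*, *noja*).
Since the last vowel of *irpo* is /o/ (a rounded vowel), it takes -u, giving *irpou*.
The last vowel of *gojesi* is /i/, which is an unrounded vowel, so the suffix is -ala, giving *gojesiala*.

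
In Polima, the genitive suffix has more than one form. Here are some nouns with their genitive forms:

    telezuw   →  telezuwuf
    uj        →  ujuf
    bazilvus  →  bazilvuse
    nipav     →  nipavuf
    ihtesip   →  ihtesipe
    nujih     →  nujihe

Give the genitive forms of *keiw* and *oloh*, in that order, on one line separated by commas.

keiwuf, olohe

The suffix is conditioned by the final consonant: -e when the stem ends in a voiceless consonant (*bazilvus*, *ihtesip*, *nujih*); -uf when the stem ends in a voiced consonant (*telezuw*, *uj*, *nipav*).
*keiw* — final consonant /w/ (voiced) → -uf → *keiwuf*.
*oloh* — final consonant /h/ (voiceless) → -e → *olohe*.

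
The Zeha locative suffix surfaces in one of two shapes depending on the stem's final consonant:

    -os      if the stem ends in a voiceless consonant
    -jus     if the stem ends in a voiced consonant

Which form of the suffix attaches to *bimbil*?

-jus

*bimbil*: final consonant = /l/, voiced → -jus.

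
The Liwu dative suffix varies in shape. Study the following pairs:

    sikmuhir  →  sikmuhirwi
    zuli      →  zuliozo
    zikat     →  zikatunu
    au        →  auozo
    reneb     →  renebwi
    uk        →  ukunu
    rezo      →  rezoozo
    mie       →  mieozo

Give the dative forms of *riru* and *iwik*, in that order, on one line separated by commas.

riruozo, iwikunu

The alternation tracks the final sound of the stem — -unu when the stem ends in a voiceless consonant (*zikat*, *uk*); -wi when the stem ends in a voiced consonant (*sikmuhir*, *reneb*); -ozo when the stem ends in a vowel (*zuli*, *au*, *rezo*, *mie*).
Since the final sound of *riru* is /u/ (a vowel), it takes -ozo, giving *riruozo*.
Since the final sound of *iwik* is /k/ (a voiceless consonant), it takes -unu, giving *iwikunu*.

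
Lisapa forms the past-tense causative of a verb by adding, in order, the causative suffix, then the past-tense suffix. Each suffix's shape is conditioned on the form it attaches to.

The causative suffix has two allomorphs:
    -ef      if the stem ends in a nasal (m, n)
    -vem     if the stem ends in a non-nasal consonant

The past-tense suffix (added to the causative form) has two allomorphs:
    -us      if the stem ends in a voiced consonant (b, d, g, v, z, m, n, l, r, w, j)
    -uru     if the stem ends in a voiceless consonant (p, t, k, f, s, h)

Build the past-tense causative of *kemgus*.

*kemgus* — final consonant /s/ (non-nasal) → -vem → *kemgusvem*.
Since the final consonant of the causative form *kemgusvem* is /m/ (voiced), it takes -us, giving *kemgusvemus*.

kemgusvemus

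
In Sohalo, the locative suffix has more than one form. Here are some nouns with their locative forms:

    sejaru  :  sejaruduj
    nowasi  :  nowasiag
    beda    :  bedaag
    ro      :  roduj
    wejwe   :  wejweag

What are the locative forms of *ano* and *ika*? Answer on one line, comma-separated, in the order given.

Looking at the last vowel of each stem: -duj when the last vowel of the stem is a rounded vowel (*sejaru*, *ro*); -ag when the last vowel of the stem is an unrounded vowel (*nowasi*, *beda*, *wejwe*).
Since the last vowel of *ano* is /o/ (a rounded vowel), it takes -duj, giving *anoduj*.
Since the last vowel of *ika* is /a/ (an unrounded vowel), it takes -ag, giving *ikaag*.

anoduj, ikaag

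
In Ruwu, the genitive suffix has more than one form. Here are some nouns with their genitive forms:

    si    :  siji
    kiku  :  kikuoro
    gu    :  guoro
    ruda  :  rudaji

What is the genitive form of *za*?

The alternation tracks the last vowel of the stem — -oro when the last vowel of the stem is a rounded vowel (*kiku*, *gu*); -ji when the last vowel of the stem is an unrounded vowel (*si*, *ruda*).
The last vowel of *za* is /a/, which is an unrounded vowel, so the suffix is -ji, giving *zaji*.

zaji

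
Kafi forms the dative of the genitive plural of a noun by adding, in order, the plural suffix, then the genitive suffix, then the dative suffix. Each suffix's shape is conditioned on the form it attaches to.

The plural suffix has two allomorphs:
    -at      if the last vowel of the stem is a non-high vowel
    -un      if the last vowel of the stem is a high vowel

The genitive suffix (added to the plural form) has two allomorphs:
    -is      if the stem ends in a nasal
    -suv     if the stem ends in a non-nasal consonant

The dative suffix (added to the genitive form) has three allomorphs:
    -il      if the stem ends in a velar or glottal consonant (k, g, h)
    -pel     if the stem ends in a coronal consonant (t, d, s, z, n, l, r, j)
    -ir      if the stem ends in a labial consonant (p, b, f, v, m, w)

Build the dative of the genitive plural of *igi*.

Since the last vowel of *igi* is /i/ (a high vowel), it takes -un, giving *igiun*.
Since the final consonant of the plural form *igiun* is /n/ (a nasal), it takes -is, giving *igiunis*.
The genitive form *igiunis*: final consonant = /s/, coronal → -pel → *igiunispel*.

igiunispel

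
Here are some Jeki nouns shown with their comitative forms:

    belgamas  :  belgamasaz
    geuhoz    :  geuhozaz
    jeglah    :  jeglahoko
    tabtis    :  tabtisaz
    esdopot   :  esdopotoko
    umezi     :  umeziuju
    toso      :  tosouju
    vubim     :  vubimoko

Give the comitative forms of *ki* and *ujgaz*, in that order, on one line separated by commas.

The alternation tracks the final sound of the stem — -az when the stem ends in a sibilant (*belgamas*, *geuhoz*, *tabtis*); -oko when the stem ends in a non-sibilant consonant (*jeglah*, *esdopot*, *vubim*); -uju when the stem ends in a vowel (*umezi*, *toso*).
Since the final sound of *ki* is /i/ (a vowel), it takes -uju, giving *kiuju*.
Since the final sound of *ujgaz* is /z/ (a sibilant), it takes -az, giving *ujgazaz*.

kiuju, ujgazaz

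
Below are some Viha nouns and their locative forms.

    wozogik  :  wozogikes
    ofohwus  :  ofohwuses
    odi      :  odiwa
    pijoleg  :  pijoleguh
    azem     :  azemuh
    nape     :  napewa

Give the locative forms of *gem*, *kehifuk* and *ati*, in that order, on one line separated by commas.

Looking at the final sound of each stem: -es when the stem ends in a voiceless consonant (*wozogik*, *ofohwus*); -uh when the stem ends in a voiced consonant (*pijoleg*, *azem*); -wa when the stem ends in a vowel (*odi*, *nape*).
The final sound of *gem* is /m/, which is a voiced consonant, so the suffix is -uh, giving *gemuh*.
*kehifuk*: final sound = /k/, a voiceless consonant → -es → *kehifukes*.
The final sound of *ati* is /i/, which is a vowel, so the suffix is -wa, giving *atiwa*.

gemuh, kehifukes, atiwa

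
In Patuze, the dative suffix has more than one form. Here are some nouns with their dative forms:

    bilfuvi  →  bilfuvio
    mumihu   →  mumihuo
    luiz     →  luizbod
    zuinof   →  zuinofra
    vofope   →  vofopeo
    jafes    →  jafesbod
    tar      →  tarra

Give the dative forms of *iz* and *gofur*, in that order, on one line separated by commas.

The pattern is sibilance of the final sound: -bod when the stem ends in a sibilant (*luiz*, *jafes*); -ra when the stem ends in a non-sibilant consonant (*zuinof*, *tar*); -o when the stem ends in a vowel (*bilfuvi*, *mumihu*, *vofope*).
*iz*: final sound = /z/, a sibilant → -bod → *izbod*.
Since the final sound of *gofur* is /r/ (a non-sibilant consonant), it takes -ra, giving *gofurra*.

izbod, gofurra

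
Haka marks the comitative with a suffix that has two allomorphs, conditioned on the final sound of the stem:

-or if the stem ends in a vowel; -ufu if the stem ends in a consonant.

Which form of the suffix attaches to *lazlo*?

Since the final sound of *lazlo* is /o/ (a vowel), it takes -or.

-or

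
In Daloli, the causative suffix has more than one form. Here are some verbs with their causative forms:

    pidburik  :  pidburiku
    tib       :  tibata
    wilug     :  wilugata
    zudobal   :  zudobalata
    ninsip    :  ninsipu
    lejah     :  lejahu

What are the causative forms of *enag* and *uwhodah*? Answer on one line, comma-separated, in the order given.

enagata, uwhodahu

The alternation tracks the final consonant of the stem — -u when the stem ends in a voiceless consonant (*pidburik*, *ninsip*, *lejah*); -ata when the stem ends in a voiced consonant (*tib*, *wilug*, *zudobal*).
*enag*: final consonant = /g/, voiced → -ata → *enagata*.
*uwhodah*: final consonant = /h/, voiceless → -u → *uwhodahu*.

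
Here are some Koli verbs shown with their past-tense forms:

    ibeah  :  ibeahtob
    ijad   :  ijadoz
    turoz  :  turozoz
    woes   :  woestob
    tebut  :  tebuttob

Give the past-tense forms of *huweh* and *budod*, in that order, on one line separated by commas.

huwehtob, budodoz

The suffix is conditioned by the final consonant: -tob when the stem ends in a voiceless consonant (*ibeah*, *woes*, *tebut*); -oz when the stem ends in a voiced consonant (*ijad*, *turoz*).
*huweh* — final consonant /h/ (voiceless) → -tob → *huwehtob*.
The final consonant of *budod* is /d/, which is voiced, so the suffix is -oz, giving *budodoz*.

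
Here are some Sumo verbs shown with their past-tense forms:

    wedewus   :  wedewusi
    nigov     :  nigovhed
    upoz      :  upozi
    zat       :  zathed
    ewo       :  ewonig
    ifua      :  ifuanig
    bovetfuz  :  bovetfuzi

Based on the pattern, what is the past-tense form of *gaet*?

gaethed

The pattern is sibilance of the final sound: -i when the stem ends in a sibilant (*wedewus*, *upoz*, *bovetfuz*); -hed when the stem ends in a non-sibilant consonant (*nigov*, *zat*); -nig when the stem ends in a vowel (*ewo*, *ifua*).
*gaet* — final sound /t/ (a non-sibilant consonant) → -hed → *gaethed*.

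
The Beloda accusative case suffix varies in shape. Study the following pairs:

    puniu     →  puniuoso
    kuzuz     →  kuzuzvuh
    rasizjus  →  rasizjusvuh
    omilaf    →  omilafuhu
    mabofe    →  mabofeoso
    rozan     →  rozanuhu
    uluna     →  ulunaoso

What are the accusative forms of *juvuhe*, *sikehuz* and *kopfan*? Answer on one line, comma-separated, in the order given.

The alternation tracks the final sound of the stem — -vuh when the stem ends in a sibilant (*kuzuz*, *rasizjus*); -uhu when the stem ends in a non-sibilant consonant (*omilaf*, *rozan*); -oso when the stem ends in a vowel (*puniu*, *mabofe*, *uluna*).
*juvuhe* — final sound /e/ (a vowel) → -oso → *juvuheoso*.
*sikehuz*: final sound = /z/, a sibilant → -vuh → *sikehuzvuh*.
*kopfan*: final sound = /n/, a non-sibilant consonant → -uhu → *kopfanuhu*.

juvuheoso, sikehuzvuh, kopfanuhu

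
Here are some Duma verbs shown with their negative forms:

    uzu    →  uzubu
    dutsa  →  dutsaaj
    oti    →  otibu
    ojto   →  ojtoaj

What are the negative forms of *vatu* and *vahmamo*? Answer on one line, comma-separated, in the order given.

vatubu, vahmamoaj

Looking at the last vowel of each stem: -bu when the last vowel of the stem is a high vowel (*uzu*, *oti*); -aj when the last vowel of the stem is a non-high vowel (*dutsa*, *ojto*).
*vatu*: last vowel = /u/, a high vowel → -bu → *vatubu*.
*vahmamo* — last vowel /o/ (a non-high vowel) → -aj → *vahmamoaj*.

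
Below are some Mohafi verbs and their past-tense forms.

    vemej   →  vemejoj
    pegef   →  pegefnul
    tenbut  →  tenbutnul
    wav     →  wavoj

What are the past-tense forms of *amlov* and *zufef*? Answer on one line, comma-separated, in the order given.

amlovoj, zufefnul

Looking at the final consonant of each stem: -nul when the stem ends in a voiceless consonant (*pegef*, *tenbut*); -oj when the stem ends in a voiced consonant (*vemej*, *wav*).
*amlov* — final consonant /v/ (voiced) → -oj → *amlovoj*.
*zufef* — final consonant /f/ (voiceless) → -nul → *zufefnul*.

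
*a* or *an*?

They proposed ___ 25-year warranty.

The indefinite article is chosen by the initial *sound* of the following word, not its spelling.
The number *25* is spoken "twenty-…", beginning with /ˈtwɛnti/ — a consonant sound.
So the article is *a*: They proposed a 25-year warranty.

a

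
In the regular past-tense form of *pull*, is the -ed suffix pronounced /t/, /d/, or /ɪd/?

The stem *pull* ends in a voiced sound other than /d/.
The -ed suffix is realized as /ɪd/ after /t, d/; as /t/ after other voiceless consonants; and as /d/ after other voiced sounds.
So -ed on *pull* is pronounced /d/.

/d/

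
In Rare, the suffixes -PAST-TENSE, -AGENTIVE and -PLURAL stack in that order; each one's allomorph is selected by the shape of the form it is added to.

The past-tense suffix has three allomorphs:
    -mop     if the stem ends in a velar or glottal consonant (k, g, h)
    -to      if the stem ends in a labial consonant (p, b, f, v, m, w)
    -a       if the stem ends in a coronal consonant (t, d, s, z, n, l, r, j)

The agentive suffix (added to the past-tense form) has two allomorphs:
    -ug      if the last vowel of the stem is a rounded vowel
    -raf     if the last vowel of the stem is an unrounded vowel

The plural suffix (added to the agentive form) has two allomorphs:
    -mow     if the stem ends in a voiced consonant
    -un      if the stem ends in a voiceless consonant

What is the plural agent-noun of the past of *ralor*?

*ralor*: final consonant = /r/, coronal → -a → *ralora*.
Since the last vowel of the past-tense form *ralora* is /a/ (an unrounded vowel), it takes -raf, giving *raloraraf*.
The agentive form *raloraraf* — final consonant /f/ (voiceless) → -un → *ralorarafun*.

ralorarafun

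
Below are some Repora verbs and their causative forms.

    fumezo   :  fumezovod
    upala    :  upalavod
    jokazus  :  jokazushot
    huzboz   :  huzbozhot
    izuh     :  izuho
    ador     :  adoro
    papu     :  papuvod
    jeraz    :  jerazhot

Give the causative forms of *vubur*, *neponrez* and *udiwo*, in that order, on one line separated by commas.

vuburo, neponrezhot, udiwovod

The pattern is sibilance of the final sound: -hot when the stem ends in a sibilant (*jokazus*, *huzboz*, *jeraz*); -o when the stem ends in a non-sibilant consonant (*izuh*, *ador*); -vod when the stem ends in a vowel (*fumezo*, *upala*, *papu*).
The final sound of *vubur* is /r/, which is a non-sibilant consonant, so the suffix is -o, giving *vuburo*.
The final sound of *neponrez* is /z/, which is a sibilant, so the suffix is -hot, giving *neponrezhot*.
*udiwo*: final sound = /o/, a vowel → -vod → *udiwovod*.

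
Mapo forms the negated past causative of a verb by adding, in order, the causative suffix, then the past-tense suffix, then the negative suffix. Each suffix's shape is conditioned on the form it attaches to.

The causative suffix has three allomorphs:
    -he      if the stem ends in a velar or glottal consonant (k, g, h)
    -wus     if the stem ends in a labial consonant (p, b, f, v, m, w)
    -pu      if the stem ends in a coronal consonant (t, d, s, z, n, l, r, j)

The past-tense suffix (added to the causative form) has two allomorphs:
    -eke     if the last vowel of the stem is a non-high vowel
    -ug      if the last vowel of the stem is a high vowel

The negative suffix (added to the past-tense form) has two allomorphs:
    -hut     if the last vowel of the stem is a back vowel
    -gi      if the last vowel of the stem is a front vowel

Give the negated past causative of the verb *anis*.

anispuughut

*anis*: final consonant = /s/, coronal → -pu → *anispu*.
The last vowel of the causative form *anispu* is /u/, which is a high vowel, so the past-tense suffix is -ug, giving *anispuug*.
The last vowel of the past-tense form *anispuug* is /u/, which is a back vowel, so the negative suffix is -hut, giving *anispuughut*.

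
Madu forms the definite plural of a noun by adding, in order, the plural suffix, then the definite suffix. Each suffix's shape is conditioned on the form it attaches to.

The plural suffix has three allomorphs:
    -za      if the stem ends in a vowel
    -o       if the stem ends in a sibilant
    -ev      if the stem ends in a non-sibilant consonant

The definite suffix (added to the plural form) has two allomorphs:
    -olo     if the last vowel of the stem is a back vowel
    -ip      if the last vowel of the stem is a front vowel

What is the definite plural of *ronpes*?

Since the final sound of *ronpes* is /s/ (a sibilant), it takes -o, giving *ronpeso*.
Since the last vowel of the plural form *ronpeso* is /o/ (a back vowel), it takes -olo, giving *ronpesoolo*.

ronpesoolo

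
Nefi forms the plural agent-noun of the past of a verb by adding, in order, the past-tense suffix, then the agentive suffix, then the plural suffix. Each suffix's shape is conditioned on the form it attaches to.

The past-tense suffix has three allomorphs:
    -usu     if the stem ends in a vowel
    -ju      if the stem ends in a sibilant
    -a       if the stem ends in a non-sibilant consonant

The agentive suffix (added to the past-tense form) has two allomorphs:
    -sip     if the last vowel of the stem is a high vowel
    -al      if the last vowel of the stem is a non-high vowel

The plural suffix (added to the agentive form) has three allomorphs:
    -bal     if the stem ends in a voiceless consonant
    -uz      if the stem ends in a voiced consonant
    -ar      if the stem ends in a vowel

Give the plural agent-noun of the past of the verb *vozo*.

vozoususipbal

The final sound of *vozo* is /o/, which is a vowel, so the past-tense suffix is -usu, giving *vozousu*.
The past-tense form *vozousu*: last vowel = /u/, a high vowel → -sip → *vozoususip*.
Since the final sound of the agentive form *vozoususip* is /p/ (a voiceless consonant), it takes -bal, giving *vozoususipbal*.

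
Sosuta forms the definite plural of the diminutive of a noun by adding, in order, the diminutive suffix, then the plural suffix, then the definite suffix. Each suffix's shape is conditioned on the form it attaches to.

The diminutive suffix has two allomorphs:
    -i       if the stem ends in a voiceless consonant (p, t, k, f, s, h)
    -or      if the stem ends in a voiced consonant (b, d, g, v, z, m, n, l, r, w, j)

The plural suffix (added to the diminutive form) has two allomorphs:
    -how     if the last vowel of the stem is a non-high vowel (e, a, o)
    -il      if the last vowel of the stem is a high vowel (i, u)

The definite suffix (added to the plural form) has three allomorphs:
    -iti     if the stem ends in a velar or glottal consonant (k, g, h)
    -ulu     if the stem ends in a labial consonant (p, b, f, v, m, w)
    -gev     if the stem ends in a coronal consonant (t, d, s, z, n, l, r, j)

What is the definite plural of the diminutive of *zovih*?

Since the final consonant of *zovih* is /h/ (voiceless), it takes -i, giving *zovihi*.
The diminutive form *zovihi*: last vowel = /i/, a high vowel → -il → *zovihiil*.
The final consonant of the plural form *zovihiil* is /l/, which is coronal, so the definite suffix is -gev, giving *zovihiilgev*.

zovihiilgev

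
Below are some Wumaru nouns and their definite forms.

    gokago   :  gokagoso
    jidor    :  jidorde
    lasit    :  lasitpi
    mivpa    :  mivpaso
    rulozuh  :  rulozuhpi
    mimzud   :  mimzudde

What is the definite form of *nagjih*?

The alternation tracks the final sound of the stem — -pi when the stem ends in a voiceless consonant (*lasit*, *rulozuh*); -de when the stem ends in a voiced consonant (*jidor*, *mimzud*); -so when the stem ends in a vowel (*gokago*, *mivpa*).
*nagjih*: final sound = /h/, a voiceless consonant → -pi → *nagjihpi*.

nagjihpi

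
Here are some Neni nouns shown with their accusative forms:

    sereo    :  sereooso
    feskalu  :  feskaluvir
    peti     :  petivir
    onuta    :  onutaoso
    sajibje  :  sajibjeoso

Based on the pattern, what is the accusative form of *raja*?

rajaoso

The suffix is conditioned by the last vowel: -vir when the last vowel of the stem is a high vowel (*feskalu*, *peti*); -oso when the last vowel of the stem is a non-high vowel (*sereo*, *onuta*, *sajibje*).
*raja* — last vowel /a/ (a non-high vowel) → -oso → *rajaoso*.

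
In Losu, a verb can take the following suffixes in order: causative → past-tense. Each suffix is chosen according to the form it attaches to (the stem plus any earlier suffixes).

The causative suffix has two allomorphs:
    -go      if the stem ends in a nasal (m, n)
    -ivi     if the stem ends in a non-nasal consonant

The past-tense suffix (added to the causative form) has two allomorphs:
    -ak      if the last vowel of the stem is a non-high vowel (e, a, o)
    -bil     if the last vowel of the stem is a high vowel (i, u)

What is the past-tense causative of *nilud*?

niludivibil

*nilud* — final consonant /d/ (non-nasal) → -ivi → *niludivi*.
Since the last vowel of the causative form *niludivi* is /i/ (a high vowel), it takes -bil, giving *niludivibil*.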